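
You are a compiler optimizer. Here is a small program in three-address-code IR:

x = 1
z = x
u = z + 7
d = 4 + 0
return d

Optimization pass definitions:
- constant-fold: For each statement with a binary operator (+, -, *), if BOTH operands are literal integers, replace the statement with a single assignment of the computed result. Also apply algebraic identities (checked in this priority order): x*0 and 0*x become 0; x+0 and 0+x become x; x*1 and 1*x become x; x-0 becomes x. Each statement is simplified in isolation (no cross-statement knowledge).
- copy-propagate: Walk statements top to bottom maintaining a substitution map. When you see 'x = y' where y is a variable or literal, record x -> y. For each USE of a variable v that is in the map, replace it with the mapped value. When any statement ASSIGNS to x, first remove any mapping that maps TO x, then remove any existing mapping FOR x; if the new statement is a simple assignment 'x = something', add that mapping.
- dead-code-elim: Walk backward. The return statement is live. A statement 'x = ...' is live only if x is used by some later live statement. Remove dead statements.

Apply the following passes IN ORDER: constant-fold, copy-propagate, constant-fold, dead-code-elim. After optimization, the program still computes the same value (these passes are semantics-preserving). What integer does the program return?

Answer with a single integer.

Initial IR:
  x = 1
  z = x
  u = z + 7
  d = 4 + 0
  return d
After constant-fold (5 stmts):
  x = 1
  z = x
  u = z + 7
  d = 4
  return d
After copy-propagate (5 stmts):
  x = 1
  z = 1
  u = 1 + 7
  d = 4
  return 4
After constant-fold (5 stmts):
  x = 1
  z = 1
  u = 8
  d = 4
  return 4
After dead-code-elim (1 stmts):
  return 4
Evaluate:
  x = 1  =>  x = 1
  z = x  =>  z = 1
  u = z + 7  =>  u = 8
  d = 4 + 0  =>  d = 4
  return d = 4

Answer: 4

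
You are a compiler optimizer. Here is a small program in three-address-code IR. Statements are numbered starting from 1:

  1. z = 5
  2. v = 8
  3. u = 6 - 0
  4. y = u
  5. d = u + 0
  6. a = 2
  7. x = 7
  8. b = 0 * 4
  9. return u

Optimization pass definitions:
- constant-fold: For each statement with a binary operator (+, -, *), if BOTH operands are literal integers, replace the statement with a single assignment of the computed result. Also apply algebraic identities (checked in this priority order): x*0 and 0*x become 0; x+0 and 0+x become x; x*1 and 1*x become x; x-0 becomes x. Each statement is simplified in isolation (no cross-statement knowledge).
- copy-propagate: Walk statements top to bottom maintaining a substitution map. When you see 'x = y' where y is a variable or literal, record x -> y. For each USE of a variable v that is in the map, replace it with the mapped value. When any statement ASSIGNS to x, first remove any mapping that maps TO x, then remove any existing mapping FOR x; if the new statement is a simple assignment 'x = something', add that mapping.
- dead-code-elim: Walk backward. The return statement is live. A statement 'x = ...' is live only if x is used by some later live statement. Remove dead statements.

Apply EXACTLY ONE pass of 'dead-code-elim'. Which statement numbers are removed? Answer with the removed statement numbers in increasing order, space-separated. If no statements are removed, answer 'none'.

Backward liveness scan:
Stmt 1 'z = 5': DEAD (z not in live set [])
Stmt 2 'v = 8': DEAD (v not in live set [])
Stmt 3 'u = 6 - 0': KEEP (u is live); live-in = []
Stmt 4 'y = u': DEAD (y not in live set ['u'])
Stmt 5 'd = u + 0': DEAD (d not in live set ['u'])
Stmt 6 'a = 2': DEAD (a not in live set ['u'])
Stmt 7 'x = 7': DEAD (x not in live set ['u'])
Stmt 8 'b = 0 * 4': DEAD (b not in live set ['u'])
Stmt 9 'return u': KEEP (return); live-in = ['u']
Removed statement numbers: [1, 2, 4, 5, 6, 7, 8]
Surviving IR:
  u = 6 - 0
  return u

Answer: 1 2 4 5 6 7 8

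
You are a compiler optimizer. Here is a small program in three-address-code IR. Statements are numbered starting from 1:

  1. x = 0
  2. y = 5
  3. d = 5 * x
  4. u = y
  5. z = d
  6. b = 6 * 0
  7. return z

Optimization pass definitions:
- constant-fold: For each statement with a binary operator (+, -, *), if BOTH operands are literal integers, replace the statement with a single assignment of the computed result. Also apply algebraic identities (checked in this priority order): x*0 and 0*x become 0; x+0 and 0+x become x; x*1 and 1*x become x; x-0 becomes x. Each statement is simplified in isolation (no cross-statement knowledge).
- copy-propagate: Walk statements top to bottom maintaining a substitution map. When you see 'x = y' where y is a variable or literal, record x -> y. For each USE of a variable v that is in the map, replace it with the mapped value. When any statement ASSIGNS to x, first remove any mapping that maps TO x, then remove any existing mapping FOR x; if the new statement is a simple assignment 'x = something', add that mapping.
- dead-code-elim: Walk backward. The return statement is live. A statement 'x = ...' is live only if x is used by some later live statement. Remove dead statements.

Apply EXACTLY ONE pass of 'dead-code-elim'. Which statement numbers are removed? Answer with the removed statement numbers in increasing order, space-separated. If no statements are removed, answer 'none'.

Backward liveness scan:
Stmt 1 'x = 0': KEEP (x is live); live-in = []
Stmt 2 'y = 5': DEAD (y not in live set ['x'])
Stmt 3 'd = 5 * x': KEEP (d is live); live-in = ['x']
Stmt 4 'u = y': DEAD (u not in live set ['d'])
Stmt 5 'z = d': KEEP (z is live); live-in = ['d']
Stmt 6 'b = 6 * 0': DEAD (b not in live set ['z'])
Stmt 7 'return z': KEEP (return); live-in = ['z']
Removed statement numbers: [2, 4, 6]
Surviving IR:
  x = 0
  d = 5 * x
  z = d
  return z

Answer: 2 4 6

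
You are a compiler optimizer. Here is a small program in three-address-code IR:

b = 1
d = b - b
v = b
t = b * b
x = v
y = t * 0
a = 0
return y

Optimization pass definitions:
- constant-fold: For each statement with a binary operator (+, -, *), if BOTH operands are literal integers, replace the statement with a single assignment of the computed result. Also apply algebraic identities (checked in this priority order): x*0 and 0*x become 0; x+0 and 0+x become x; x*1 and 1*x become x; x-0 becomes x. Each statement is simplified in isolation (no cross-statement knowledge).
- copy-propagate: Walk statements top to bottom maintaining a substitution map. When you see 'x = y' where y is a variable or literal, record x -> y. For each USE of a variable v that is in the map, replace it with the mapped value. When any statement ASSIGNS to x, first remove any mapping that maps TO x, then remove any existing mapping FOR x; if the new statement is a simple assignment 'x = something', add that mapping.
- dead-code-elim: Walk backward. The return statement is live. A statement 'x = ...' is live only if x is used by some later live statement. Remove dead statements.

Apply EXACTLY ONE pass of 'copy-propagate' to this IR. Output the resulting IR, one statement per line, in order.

Applying copy-propagate statement-by-statement:
  [1] b = 1  (unchanged)
  [2] d = b - b  -> d = 1 - 1
  [3] v = b  -> v = 1
  [4] t = b * b  -> t = 1 * 1
  [5] x = v  -> x = 1
  [6] y = t * 0  (unchanged)
  [7] a = 0  (unchanged)
  [8] return y  (unchanged)
Result (8 stmts):
  b = 1
  d = 1 - 1
  v = 1
  t = 1 * 1
  x = 1
  y = t * 0
  a = 0
  return y

Answer: b = 1
d = 1 - 1
v = 1
t = 1 * 1
x = 1
y = t * 0
a = 0
return y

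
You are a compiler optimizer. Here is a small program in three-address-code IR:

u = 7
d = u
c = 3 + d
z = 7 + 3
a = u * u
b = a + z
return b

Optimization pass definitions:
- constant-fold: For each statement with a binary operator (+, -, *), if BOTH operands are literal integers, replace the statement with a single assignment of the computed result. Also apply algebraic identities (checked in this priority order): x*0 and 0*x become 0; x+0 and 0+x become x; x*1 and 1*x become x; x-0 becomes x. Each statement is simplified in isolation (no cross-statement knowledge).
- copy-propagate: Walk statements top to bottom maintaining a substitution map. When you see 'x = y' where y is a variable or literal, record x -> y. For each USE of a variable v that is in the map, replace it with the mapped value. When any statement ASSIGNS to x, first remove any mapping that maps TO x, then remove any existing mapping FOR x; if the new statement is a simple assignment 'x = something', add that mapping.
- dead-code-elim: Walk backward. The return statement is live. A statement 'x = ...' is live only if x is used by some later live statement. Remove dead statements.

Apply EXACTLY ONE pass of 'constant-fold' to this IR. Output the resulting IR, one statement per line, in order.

Answer: u = 7
d = u
c = 3 + d
z = 10
a = u * u
b = a + z
return b

Derivation:
Applying constant-fold statement-by-statement:
  [1] u = 7  (unchanged)
  [2] d = u  (unchanged)
  [3] c = 3 + d  (unchanged)
  [4] z = 7 + 3  -> z = 10
  [5] a = u * u  (unchanged)
  [6] b = a + z  (unchanged)
  [7] return b  (unchanged)
Result (7 stmts):
  u = 7
  d = u
  c = 3 + d
  z = 10
  a = u * u
  b = a + z
  return b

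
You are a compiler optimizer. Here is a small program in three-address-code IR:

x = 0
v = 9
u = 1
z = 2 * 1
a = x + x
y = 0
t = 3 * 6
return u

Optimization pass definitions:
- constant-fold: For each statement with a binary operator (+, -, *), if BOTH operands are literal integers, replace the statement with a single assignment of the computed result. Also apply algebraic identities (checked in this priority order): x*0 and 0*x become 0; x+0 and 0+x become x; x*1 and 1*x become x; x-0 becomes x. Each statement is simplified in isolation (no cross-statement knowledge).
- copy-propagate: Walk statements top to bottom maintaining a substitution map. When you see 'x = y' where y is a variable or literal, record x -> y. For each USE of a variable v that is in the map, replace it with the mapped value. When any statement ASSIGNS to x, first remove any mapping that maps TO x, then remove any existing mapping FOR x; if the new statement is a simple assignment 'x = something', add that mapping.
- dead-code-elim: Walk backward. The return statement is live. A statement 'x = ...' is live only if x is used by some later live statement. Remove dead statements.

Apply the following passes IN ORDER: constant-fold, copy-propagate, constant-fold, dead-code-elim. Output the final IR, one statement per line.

Answer: return 1

Derivation:
Initial IR:
  x = 0
  v = 9
  u = 1
  z = 2 * 1
  a = x + x
  y = 0
  t = 3 * 6
  return u
After constant-fold (8 stmts):
  x = 0
  v = 9
  u = 1
  z = 2
  a = x + x
  y = 0
  t = 18
  return u
After copy-propagate (8 stmts):
  x = 0
  v = 9
  u = 1
  z = 2
  a = 0 + 0
  y = 0
  t = 18
  return 1
After constant-fold (8 stmts):
  x = 0
  v = 9
  u = 1
  z = 2
  a = 0
  y = 0
  t = 18
  return 1
After dead-code-elim (1 stmts):
  return 1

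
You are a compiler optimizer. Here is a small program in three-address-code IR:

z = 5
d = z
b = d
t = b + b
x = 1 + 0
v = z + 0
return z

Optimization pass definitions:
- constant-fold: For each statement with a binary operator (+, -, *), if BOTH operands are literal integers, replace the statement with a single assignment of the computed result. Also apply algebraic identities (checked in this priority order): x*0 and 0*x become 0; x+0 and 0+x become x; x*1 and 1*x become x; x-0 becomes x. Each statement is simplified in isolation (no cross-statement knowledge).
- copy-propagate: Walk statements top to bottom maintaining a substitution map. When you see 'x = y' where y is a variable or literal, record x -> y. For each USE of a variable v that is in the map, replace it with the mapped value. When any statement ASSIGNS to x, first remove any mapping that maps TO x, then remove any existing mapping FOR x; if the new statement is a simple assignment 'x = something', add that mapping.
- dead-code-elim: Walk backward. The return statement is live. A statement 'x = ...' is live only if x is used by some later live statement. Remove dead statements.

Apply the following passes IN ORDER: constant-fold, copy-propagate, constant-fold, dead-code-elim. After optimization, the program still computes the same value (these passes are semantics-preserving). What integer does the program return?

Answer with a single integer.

Answer: 5

Derivation:
Initial IR:
  z = 5
  d = z
  b = d
  t = b + b
  x = 1 + 0
  v = z + 0
  return z
After constant-fold (7 stmts):
  z = 5
  d = z
  b = d
  t = b + b
  x = 1
  v = z
  return z
After copy-propagate (7 stmts):
  z = 5
  d = 5
  b = 5
  t = 5 + 5
  x = 1
  v = 5
  return 5
After constant-fold (7 stmts):
  z = 5
  d = 5
  b = 5
  t = 10
  x = 1
  v = 5
  return 5
After dead-code-elim (1 stmts):
  return 5
Evaluate:
  z = 5  =>  z = 5
  d = z  =>  d = 5
  b = d  =>  b = 5
  t = b + b  =>  t = 10
  x = 1 + 0  =>  x = 1
  v = z + 0  =>  v = 5
  return z = 5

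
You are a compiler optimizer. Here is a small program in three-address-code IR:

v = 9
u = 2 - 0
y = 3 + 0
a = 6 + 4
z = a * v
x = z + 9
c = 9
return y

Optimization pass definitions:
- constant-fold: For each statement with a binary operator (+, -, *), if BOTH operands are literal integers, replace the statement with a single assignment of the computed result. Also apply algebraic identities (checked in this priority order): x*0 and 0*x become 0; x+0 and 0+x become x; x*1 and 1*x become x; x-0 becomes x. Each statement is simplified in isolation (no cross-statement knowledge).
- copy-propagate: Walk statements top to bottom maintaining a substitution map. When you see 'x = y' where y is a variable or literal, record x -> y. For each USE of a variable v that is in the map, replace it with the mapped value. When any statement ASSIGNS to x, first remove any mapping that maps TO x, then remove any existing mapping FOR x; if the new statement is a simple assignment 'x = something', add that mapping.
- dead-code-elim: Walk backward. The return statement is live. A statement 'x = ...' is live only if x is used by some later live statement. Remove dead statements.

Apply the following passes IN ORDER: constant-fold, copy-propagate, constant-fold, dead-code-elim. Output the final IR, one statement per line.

Initial IR:
  v = 9
  u = 2 - 0
  y = 3 + 0
  a = 6 + 4
  z = a * v
  x = z + 9
  c = 9
  return y
After constant-fold (8 stmts):
  v = 9
  u = 2
  y = 3
  a = 10
  z = a * v
  x = z + 9
  c = 9
  return y
After copy-propagate (8 stmts):
  v = 9
  u = 2
  y = 3
  a = 10
  z = 10 * 9
  x = z + 9
  c = 9
  return 3
After constant-fold (8 stmts):
  v = 9
  u = 2
  y = 3
  a = 10
  z = 90
  x = z + 9
  c = 9
  return 3
After dead-code-elim (1 stmts):
  return 3

Answer: return 3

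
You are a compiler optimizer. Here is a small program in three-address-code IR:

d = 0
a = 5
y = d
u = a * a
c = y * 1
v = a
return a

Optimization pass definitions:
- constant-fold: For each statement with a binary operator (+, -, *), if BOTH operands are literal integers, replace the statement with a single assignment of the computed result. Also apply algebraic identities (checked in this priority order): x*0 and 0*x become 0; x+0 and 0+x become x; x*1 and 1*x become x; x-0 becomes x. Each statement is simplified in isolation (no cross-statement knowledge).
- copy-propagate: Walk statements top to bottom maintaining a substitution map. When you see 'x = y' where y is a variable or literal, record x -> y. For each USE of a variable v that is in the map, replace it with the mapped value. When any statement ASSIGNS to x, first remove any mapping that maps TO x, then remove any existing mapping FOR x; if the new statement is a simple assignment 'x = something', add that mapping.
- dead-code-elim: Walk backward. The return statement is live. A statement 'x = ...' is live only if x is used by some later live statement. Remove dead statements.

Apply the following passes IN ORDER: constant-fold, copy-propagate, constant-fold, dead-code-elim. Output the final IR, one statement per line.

Answer: return 5

Derivation:
Initial IR:
  d = 0
  a = 5
  y = d
  u = a * a
  c = y * 1
  v = a
  return a
After constant-fold (7 stmts):
  d = 0
  a = 5
  y = d
  u = a * a
  c = y
  v = a
  return a
After copy-propagate (7 stmts):
  d = 0
  a = 5
  y = 0
  u = 5 * 5
  c = 0
  v = 5
  return 5
After constant-fold (7 stmts):
  d = 0
  a = 5
  y = 0
  u = 25
  c = 0
  v = 5
  return 5
After dead-code-elim (1 stmts):
  return 5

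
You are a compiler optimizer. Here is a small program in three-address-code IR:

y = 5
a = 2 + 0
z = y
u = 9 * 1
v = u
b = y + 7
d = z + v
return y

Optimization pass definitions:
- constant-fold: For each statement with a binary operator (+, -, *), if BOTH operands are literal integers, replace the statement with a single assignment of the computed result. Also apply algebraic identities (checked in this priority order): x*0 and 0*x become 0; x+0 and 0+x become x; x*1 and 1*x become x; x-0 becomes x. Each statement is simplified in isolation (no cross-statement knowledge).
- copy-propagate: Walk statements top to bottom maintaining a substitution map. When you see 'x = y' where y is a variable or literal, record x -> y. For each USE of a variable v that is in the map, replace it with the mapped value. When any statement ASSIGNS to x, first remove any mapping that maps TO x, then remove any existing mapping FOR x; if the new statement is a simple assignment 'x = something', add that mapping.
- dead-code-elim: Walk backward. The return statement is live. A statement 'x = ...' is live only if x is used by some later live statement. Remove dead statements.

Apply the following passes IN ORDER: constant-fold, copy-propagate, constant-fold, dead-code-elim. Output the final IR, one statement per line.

Answer: return 5

Derivation:
Initial IR:
  y = 5
  a = 2 + 0
  z = y
  u = 9 * 1
  v = u
  b = y + 7
  d = z + v
  return y
After constant-fold (8 stmts):
  y = 5
  a = 2
  z = y
  u = 9
  v = u
  b = y + 7
  d = z + v
  return y
After copy-propagate (8 stmts):
  y = 5
  a = 2
  z = 5
  u = 9
  v = 9
  b = 5 + 7
  d = 5 + 9
  return 5
After constant-fold (8 stmts):
  y = 5
  a = 2
  z = 5
  u = 9
  v = 9
  b = 12
  d = 14
  return 5
After dead-code-elim (1 stmts):
  return 5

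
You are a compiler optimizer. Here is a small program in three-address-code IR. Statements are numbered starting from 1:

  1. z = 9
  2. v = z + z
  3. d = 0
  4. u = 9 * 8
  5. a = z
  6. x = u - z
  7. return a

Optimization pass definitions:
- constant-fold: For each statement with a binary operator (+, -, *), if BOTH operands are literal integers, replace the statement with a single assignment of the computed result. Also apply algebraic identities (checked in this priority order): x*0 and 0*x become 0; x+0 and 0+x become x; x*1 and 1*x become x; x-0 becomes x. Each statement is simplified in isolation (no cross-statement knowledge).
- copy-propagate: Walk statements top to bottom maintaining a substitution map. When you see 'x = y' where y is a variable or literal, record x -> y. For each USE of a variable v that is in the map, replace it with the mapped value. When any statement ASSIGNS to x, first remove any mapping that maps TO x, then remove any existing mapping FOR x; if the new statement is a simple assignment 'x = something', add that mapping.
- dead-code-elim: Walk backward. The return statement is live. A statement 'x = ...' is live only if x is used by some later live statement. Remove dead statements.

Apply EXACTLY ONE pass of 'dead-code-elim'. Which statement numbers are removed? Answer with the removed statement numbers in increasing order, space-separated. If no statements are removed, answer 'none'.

Answer: 2 3 4 6

Derivation:
Backward liveness scan:
Stmt 1 'z = 9': KEEP (z is live); live-in = []
Stmt 2 'v = z + z': DEAD (v not in live set ['z'])
Stmt 3 'd = 0': DEAD (d not in live set ['z'])
Stmt 4 'u = 9 * 8': DEAD (u not in live set ['z'])
Stmt 5 'a = z': KEEP (a is live); live-in = ['z']
Stmt 6 'x = u - z': DEAD (x not in live set ['a'])
Stmt 7 'return a': KEEP (return); live-in = ['a']
Removed statement numbers: [2, 3, 4, 6]
Surviving IR:
  z = 9
  a = z
  return a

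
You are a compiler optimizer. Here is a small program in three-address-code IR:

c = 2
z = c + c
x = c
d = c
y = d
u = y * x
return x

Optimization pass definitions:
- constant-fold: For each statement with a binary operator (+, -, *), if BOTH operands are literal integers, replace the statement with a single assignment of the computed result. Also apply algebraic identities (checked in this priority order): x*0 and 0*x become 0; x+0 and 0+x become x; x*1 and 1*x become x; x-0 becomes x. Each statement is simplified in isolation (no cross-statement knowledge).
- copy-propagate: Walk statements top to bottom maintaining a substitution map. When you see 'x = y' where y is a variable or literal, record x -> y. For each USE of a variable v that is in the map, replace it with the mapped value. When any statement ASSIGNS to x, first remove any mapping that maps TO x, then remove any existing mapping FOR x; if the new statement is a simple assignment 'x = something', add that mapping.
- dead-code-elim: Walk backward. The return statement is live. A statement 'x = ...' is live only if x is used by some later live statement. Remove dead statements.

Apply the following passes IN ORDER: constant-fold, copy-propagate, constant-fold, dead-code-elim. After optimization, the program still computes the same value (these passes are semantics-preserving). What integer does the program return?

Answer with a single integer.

Initial IR:
  c = 2
  z = c + c
  x = c
  d = c
  y = d
  u = y * x
  return x
After constant-fold (7 stmts):
  c = 2
  z = c + c
  x = c
  d = c
  y = d
  u = y * x
  return x
After copy-propagate (7 stmts):
  c = 2
  z = 2 + 2
  x = 2
  d = 2
  y = 2
  u = 2 * 2
  return 2
After constant-fold (7 stmts):
  c = 2
  z = 4
  x = 2
  d = 2
  y = 2
  u = 4
  return 2
After dead-code-elim (1 stmts):
  return 2
Evaluate:
  c = 2  =>  c = 2
  z = c + c  =>  z = 4
  x = c  =>  x = 2
  d = c  =>  d = 2
  y = d  =>  y = 2
  u = y * x  =>  u = 4
  return x = 2

Answer: 2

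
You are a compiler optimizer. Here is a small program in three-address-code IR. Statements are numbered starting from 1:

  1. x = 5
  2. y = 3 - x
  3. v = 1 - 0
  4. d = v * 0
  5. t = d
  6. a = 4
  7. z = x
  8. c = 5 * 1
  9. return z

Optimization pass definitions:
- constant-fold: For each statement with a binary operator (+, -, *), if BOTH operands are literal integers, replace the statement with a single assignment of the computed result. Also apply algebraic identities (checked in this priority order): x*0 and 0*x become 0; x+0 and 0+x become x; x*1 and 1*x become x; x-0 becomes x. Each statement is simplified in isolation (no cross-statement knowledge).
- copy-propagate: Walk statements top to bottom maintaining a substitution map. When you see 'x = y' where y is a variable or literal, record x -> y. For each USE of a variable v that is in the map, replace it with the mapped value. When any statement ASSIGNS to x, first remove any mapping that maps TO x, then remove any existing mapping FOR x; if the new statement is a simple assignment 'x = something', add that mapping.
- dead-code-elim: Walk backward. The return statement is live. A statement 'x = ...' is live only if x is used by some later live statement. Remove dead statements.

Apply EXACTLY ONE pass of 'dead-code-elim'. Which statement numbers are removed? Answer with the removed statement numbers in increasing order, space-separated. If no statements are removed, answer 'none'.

Backward liveness scan:
Stmt 1 'x = 5': KEEP (x is live); live-in = []
Stmt 2 'y = 3 - x': DEAD (y not in live set ['x'])
Stmt 3 'v = 1 - 0': DEAD (v not in live set ['x'])
Stmt 4 'd = v * 0': DEAD (d not in live set ['x'])
Stmt 5 't = d': DEAD (t not in live set ['x'])
Stmt 6 'a = 4': DEAD (a not in live set ['x'])
Stmt 7 'z = x': KEEP (z is live); live-in = ['x']
Stmt 8 'c = 5 * 1': DEAD (c not in live set ['z'])
Stmt 9 'return z': KEEP (return); live-in = ['z']
Removed statement numbers: [2, 3, 4, 5, 6, 8]
Surviving IR:
  x = 5
  z = x
  return z

Answer: 2 3 4 5 6 8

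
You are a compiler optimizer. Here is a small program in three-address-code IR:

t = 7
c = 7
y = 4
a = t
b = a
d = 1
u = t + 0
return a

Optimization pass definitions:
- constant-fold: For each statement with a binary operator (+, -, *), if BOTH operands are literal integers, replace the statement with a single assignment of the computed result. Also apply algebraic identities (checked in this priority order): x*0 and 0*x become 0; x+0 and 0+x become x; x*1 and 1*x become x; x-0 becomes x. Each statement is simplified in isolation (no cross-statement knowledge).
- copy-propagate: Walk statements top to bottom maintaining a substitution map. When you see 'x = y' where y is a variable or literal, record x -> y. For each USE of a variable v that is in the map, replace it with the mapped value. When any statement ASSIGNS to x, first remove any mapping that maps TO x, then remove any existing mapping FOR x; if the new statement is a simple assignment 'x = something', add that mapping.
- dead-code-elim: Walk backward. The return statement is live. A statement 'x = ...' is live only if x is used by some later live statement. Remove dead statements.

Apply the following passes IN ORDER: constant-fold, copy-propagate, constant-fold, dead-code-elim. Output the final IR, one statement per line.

Initial IR:
  t = 7
  c = 7
  y = 4
  a = t
  b = a
  d = 1
  u = t + 0
  return a
After constant-fold (8 stmts):
  t = 7
  c = 7
  y = 4
  a = t
  b = a
  d = 1
  u = t
  return a
After copy-propagate (8 stmts):
  t = 7
  c = 7
  y = 4
  a = 7
  b = 7
  d = 1
  u = 7
  return 7
After constant-fold (8 stmts):
  t = 7
  c = 7
  y = 4
  a = 7
  b = 7
  d = 1
  u = 7
  return 7
After dead-code-elim (1 stmts):
  return 7

Answer: return 7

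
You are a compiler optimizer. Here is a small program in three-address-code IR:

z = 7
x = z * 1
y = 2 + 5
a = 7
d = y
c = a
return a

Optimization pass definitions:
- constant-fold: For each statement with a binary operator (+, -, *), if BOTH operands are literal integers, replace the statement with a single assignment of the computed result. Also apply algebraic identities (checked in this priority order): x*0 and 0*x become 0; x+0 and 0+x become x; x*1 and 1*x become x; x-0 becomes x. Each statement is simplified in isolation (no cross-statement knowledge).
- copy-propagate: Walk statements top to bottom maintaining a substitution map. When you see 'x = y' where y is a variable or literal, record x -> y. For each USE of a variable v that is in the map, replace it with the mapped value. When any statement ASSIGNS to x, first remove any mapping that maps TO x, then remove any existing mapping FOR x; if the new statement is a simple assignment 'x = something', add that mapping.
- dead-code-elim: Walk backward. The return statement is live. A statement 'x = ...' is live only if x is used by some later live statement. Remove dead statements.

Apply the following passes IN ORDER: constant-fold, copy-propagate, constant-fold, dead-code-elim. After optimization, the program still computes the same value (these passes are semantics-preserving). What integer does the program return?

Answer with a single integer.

Initial IR:
  z = 7
  x = z * 1
  y = 2 + 5
  a = 7
  d = y
  c = a
  return a
After constant-fold (7 stmts):
  z = 7
  x = z
  y = 7
  a = 7
  d = y
  c = a
  return a
After copy-propagate (7 stmts):
  z = 7
  x = 7
  y = 7
  a = 7
  d = 7
  c = 7
  return 7
After constant-fold (7 stmts):
  z = 7
  x = 7
  y = 7
  a = 7
  d = 7
  c = 7
  return 7
After dead-code-elim (1 stmts):
  return 7
Evaluate:
  z = 7  =>  z = 7
  x = z * 1  =>  x = 7
  y = 2 + 5  =>  y = 7
  a = 7  =>  a = 7
  d = y  =>  d = 7
  c = a  =>  c = 7
  return a = 7

Answer: 7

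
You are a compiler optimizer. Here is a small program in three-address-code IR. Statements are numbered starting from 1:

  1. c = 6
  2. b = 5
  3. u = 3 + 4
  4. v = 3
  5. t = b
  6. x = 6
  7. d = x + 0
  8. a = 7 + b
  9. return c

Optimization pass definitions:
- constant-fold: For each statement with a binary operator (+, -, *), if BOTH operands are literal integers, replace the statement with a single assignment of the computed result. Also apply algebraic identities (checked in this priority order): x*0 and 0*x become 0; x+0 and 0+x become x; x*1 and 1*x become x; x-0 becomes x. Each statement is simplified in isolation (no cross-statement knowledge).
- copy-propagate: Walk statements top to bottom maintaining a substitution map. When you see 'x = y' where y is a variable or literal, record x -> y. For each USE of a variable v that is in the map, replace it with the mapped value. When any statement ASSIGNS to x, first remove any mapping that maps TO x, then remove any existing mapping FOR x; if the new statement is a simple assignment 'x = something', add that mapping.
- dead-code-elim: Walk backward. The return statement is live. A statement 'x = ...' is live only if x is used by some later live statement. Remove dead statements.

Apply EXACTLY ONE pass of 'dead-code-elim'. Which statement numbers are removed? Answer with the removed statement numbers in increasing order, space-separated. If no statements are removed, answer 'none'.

Answer: 2 3 4 5 6 7 8

Derivation:
Backward liveness scan:
Stmt 1 'c = 6': KEEP (c is live); live-in = []
Stmt 2 'b = 5': DEAD (b not in live set ['c'])
Stmt 3 'u = 3 + 4': DEAD (u not in live set ['c'])
Stmt 4 'v = 3': DEAD (v not in live set ['c'])
Stmt 5 't = b': DEAD (t not in live set ['c'])
Stmt 6 'x = 6': DEAD (x not in live set ['c'])
Stmt 7 'd = x + 0': DEAD (d not in live set ['c'])
Stmt 8 'a = 7 + b': DEAD (a not in live set ['c'])
Stmt 9 'return c': KEEP (return); live-in = ['c']
Removed statement numbers: [2, 3, 4, 5, 6, 7, 8]
Surviving IR:
  c = 6
  return c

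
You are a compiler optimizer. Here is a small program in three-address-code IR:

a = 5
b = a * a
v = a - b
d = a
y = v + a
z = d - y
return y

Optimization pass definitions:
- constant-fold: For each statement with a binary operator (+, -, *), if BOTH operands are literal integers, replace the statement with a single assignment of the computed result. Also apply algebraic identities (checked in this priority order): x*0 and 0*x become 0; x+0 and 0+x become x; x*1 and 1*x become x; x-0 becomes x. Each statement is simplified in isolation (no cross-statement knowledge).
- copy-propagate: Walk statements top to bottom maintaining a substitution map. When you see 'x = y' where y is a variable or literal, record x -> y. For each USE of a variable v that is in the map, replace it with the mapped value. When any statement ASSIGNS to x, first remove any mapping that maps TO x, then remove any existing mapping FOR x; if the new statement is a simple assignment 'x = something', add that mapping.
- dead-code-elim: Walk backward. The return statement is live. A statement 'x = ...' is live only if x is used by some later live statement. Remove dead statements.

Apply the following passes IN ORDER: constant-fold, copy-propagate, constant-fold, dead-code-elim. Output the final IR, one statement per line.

Initial IR:
  a = 5
  b = a * a
  v = a - b
  d = a
  y = v + a
  z = d - y
  return y
After constant-fold (7 stmts):
  a = 5
  b = a * a
  v = a - b
  d = a
  y = v + a
  z = d - y
  return y
After copy-propagate (7 stmts):
  a = 5
  b = 5 * 5
  v = 5 - b
  d = 5
  y = v + 5
  z = 5 - y
  return y
After constant-fold (7 stmts):
  a = 5
  b = 25
  v = 5 - b
  d = 5
  y = v + 5
  z = 5 - y
  return y
After dead-code-elim (4 stmts):
  b = 25
  v = 5 - b
  y = v + 5
  return y

Answer: b = 25
v = 5 - b
y = v + 5
return y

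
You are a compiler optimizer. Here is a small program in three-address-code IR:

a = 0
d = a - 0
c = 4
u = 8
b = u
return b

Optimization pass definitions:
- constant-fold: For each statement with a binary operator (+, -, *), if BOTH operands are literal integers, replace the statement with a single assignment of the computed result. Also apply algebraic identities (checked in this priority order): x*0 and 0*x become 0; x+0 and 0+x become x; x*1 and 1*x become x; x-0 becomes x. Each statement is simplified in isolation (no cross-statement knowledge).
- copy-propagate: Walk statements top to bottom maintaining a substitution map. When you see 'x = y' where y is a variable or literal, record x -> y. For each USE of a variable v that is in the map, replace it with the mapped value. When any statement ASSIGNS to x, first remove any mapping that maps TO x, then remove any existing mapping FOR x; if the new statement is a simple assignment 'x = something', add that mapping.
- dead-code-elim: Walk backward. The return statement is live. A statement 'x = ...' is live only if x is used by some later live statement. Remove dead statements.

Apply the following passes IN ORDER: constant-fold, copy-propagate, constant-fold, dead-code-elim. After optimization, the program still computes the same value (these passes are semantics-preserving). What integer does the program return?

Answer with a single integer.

Initial IR:
  a = 0
  d = a - 0
  c = 4
  u = 8
  b = u
  return b
After constant-fold (6 stmts):
  a = 0
  d = a
  c = 4
  u = 8
  b = u
  return b
After copy-propagate (6 stmts):
  a = 0
  d = 0
  c = 4
  u = 8
  b = 8
  return 8
After constant-fold (6 stmts):
  a = 0
  d = 0
  c = 4
  u = 8
  b = 8
  return 8
After dead-code-elim (1 stmts):
  return 8
Evaluate:
  a = 0  =>  a = 0
  d = a - 0  =>  d = 0
  c = 4  =>  c = 4
  u = 8  =>  u = 8
  b = u  =>  b = 8
  return b = 8

Answer: 8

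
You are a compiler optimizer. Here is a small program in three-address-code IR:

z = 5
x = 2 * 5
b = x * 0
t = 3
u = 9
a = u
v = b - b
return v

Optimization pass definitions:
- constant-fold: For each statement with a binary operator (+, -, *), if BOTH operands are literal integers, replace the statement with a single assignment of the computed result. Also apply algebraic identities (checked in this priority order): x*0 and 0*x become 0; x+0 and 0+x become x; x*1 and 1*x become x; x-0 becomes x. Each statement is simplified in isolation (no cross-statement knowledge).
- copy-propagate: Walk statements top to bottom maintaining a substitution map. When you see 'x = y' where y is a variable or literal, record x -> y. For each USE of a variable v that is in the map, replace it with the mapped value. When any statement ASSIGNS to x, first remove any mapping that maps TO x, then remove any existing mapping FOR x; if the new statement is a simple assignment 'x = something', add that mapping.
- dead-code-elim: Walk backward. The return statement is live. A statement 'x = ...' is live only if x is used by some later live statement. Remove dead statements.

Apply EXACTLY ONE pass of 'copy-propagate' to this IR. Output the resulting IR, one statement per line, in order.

Applying copy-propagate statement-by-statement:
  [1] z = 5  (unchanged)
  [2] x = 2 * 5  (unchanged)
  [3] b = x * 0  (unchanged)
  [4] t = 3  (unchanged)
  [5] u = 9  (unchanged)
  [6] a = u  -> a = 9
  [7] v = b - b  (unchanged)
  [8] return v  (unchanged)
Result (8 stmts):
  z = 5
  x = 2 * 5
  b = x * 0
  t = 3
  u = 9
  a = 9
  v = b - b
  return v

Answer: z = 5
x = 2 * 5
b = x * 0
t = 3
u = 9
a = 9
v = b - b
return v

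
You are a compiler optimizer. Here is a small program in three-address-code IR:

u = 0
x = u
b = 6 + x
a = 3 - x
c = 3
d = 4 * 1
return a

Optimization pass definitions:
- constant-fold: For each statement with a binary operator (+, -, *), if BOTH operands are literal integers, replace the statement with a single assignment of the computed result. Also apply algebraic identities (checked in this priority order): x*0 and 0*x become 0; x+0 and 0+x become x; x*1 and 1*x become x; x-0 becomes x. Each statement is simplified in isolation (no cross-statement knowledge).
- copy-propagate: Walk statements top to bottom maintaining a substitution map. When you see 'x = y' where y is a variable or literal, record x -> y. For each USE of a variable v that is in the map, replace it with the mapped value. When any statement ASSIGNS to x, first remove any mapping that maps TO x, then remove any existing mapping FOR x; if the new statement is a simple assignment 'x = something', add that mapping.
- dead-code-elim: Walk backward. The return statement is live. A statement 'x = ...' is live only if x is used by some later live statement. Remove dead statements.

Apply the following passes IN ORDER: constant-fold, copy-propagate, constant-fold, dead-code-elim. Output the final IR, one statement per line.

Initial IR:
  u = 0
  x = u
  b = 6 + x
  a = 3 - x
  c = 3
  d = 4 * 1
  return a
After constant-fold (7 stmts):
  u = 0
  x = u
  b = 6 + x
  a = 3 - x
  c = 3
  d = 4
  return a
After copy-propagate (7 stmts):
  u = 0
  x = 0
  b = 6 + 0
  a = 3 - 0
  c = 3
  d = 4
  return a
After constant-fold (7 stmts):
  u = 0
  x = 0
  b = 6
  a = 3
  c = 3
  d = 4
  return a
After dead-code-elim (2 stmts):
  a = 3
  return a

Answer: a = 3
return a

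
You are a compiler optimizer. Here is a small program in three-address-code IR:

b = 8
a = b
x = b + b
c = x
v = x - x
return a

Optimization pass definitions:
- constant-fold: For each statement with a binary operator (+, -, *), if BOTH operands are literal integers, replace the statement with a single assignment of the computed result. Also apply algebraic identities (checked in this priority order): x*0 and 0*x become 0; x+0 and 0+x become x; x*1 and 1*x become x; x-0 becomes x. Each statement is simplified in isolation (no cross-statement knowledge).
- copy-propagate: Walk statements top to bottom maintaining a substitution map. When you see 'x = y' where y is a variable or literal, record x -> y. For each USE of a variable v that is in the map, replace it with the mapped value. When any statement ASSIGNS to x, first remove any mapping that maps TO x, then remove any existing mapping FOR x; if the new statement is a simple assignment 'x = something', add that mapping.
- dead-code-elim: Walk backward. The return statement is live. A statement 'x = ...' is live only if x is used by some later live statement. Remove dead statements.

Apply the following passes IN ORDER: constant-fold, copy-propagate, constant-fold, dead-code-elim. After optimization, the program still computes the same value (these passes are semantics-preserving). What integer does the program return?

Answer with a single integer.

Answer: 8

Derivation:
Initial IR:
  b = 8
  a = b
  x = b + b
  c = x
  v = x - x
  return a
After constant-fold (6 stmts):
  b = 8
  a = b
  x = b + b
  c = x
  v = x - x
  return a
After copy-propagate (6 stmts):
  b = 8
  a = 8
  x = 8 + 8
  c = x
  v = x - x
  return 8
After constant-fold (6 stmts):
  b = 8
  a = 8
  x = 16
  c = x
  v = x - x
  return 8
After dead-code-elim (1 stmts):
  return 8
Evaluate:
  b = 8  =>  b = 8
  a = b  =>  a = 8
  x = b + b  =>  x = 16
  c = x  =>  c = 16
  v = x - x  =>  v = 0
  return a = 8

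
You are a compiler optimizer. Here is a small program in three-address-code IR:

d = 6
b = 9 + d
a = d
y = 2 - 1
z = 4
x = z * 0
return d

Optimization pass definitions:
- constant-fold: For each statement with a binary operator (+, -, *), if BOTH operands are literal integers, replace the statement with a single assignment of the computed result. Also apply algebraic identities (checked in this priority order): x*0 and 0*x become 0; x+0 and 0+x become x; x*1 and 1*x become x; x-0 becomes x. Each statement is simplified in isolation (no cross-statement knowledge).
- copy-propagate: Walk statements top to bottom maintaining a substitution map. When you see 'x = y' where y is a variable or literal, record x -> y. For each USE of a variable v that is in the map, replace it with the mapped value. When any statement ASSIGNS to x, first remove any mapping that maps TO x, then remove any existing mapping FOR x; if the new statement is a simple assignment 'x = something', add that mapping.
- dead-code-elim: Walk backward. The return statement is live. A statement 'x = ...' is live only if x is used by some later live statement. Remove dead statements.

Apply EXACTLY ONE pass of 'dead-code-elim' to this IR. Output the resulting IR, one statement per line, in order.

Answer: d = 6
return d

Derivation:
Applying dead-code-elim statement-by-statement:
  [7] return d  -> KEEP (return); live=['d']
  [6] x = z * 0  -> DEAD (x not live)
  [5] z = 4  -> DEAD (z not live)
  [4] y = 2 - 1  -> DEAD (y not live)
  [3] a = d  -> DEAD (a not live)
  [2] b = 9 + d  -> DEAD (b not live)
  [1] d = 6  -> KEEP; live=[]
Result (2 stmts):
  d = 6
  return d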